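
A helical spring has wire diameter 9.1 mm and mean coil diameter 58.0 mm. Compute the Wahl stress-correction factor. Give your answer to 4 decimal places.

1.2361

C = D/d = 58.0/9.1 = 6.3736
K_W = (4C−1)/(4C−4) + 0.615/C = 24.495/21.495 + 0.0965 = 1.2361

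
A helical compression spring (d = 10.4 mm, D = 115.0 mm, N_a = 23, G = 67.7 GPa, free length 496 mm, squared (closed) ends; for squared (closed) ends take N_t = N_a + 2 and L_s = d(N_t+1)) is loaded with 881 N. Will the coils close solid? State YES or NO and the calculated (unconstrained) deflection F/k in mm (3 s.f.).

k = Gd⁴/(8D³N_a) = (67.7×10³)(10.4⁴)/(8·115.0³·23) = 2.8302 N/mm
N_t = 25; L_s = 10.4·26 = 270.4 mm; δ_solid = L₀ − L_s = 496 − 270.4 = 225.6 mm
δ = F/k = 881/2.8302 = 311.29 mm
δ ≥ δ_solid → spring goes solid

YES, δ = 311 mm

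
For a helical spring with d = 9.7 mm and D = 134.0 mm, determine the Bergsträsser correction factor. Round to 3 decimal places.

1.096

C = D/d = 134.0/9.7 = 13.8144
K_B = (4C+2)/(4C−3) = 57.258/52.258 = 1.0957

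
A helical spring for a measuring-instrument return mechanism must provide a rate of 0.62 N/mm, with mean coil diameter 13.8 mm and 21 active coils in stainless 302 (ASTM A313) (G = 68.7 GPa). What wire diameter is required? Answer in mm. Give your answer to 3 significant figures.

1.41 mm

d = (8D³N_a·k / G)^(1/4) = (8·13.8³·21·0.62 / (68.7×10³))^0.25
  = (3.9846)^0.25 = 1.4128 mm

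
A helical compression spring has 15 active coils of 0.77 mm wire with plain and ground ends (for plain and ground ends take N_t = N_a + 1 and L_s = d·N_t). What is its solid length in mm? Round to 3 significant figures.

plain and ground ends: N_t = N_a + 1 = 15 + 1 = 16
L_s = d·N_t = 0.77 × 16 = 12.32 mm

12.3 mm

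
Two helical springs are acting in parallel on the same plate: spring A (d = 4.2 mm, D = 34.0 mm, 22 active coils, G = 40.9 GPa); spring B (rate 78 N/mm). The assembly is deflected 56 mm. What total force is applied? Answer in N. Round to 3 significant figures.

4470 N

k_A = Gd⁴/(8D³N_a) = (40.9×10³)(4.2⁴)/(8·34.0³·22) = 1.8398 N/mm
Parallel: k_eq = 1.8398 + 78 = 79.84 N/mm
F = k_eq·δ = 79.84·56 = 4471 N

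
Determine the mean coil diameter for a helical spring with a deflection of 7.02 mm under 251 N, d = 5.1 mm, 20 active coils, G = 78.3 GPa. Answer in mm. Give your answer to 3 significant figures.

Required rate k = F/δ = 251/7.02 = 35.755 N/mm
D = (Gd⁴/(8N_a·k))^(1/3) = (78.3×10³·5.1⁴/(8·20·35.755))^(1/3)
  = (9259.46)^(1/3) = 20.9988 mm

21.0 mm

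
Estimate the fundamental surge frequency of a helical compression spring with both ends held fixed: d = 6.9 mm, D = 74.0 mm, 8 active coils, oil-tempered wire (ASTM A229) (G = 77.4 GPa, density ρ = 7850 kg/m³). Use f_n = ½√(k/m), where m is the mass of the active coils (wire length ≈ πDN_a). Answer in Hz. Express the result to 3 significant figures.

55.7 Hz

k = Gd⁴/(8D³N_a) = (77.4×10³)(6.9⁴)/(8·74.0³·8) = 6.7649 N/mm = 6764.9 N/m
Wire length L = πDN_a = π·74.0·8 = 1859.8 mm
m = ρ·(πd²/4)·L = 7850 × 37.393×10⁻⁶ m² × 1.8598 m = 0.54592 kg
f_n = ½√(k/m) = 0.5·√(6764.9/0.54592) = 0.5·√(12392) = 55.659 Hz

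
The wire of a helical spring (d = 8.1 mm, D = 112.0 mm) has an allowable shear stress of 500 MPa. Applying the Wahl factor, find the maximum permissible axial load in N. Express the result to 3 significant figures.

845 N

C = D/d = 112.0/8.1 = 13.8272
K_W = (4C−1)/(4C−4) + 0.615/C = 54.309/51.309 + 0.0445 = 1.1029
τ_max = K·8FD/(πd³) → F_max = τ_allow·πd³/(8DK)
F_max = 500·π·8.1³/(8·112.0·1.1029) = 8.3479e+05/988.24 = 844.72 N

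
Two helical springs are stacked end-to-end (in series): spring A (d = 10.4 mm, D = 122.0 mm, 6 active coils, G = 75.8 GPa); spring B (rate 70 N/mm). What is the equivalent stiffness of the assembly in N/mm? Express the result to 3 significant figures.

k_A = Gd⁴/(8D³N_a) = (75.8×10³)(10.4⁴)/(8·122.0³·6) = 10.174 N/mm
Series: 1/k_eq = 1/10.174 + 1/70 = 0.11258; k_eq = 8.8828 N/mm

8.88 N/mm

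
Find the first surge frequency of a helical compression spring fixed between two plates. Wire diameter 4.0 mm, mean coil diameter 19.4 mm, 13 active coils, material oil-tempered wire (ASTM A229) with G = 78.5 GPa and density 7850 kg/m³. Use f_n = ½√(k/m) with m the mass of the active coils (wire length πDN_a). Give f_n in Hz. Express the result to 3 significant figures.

k = Gd⁴/(8D³N_a) = (78.5×10³)(4.0⁴)/(8·19.4³·13) = 26.465 N/mm = 26465 N/m
Wire length L = πDN_a = π·19.4·13 = 792.31 mm
m = ρ·(πd²/4)·L = 7850 × 12.566×10⁻⁶ m² × 0.79231 m = 0.078158 kg
f_n = ½√(k/m) = 0.5·√(26465/0.078158) = 0.5·√(3.3861e+05) = 290.95 Hz

291 Hz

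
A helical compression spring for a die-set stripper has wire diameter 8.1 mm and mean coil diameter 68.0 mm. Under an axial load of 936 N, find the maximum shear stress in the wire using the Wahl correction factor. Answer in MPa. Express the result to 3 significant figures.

358 MPa

Spring index C = D/d = 68.0/8.1 = 8.3951
K_W = (4C−1)/(4C−4) + 0.615/C = 32.580/29.580 + 0.0733 = 1.1747
τ₀ = 8FD/(πd³) = 8·936·68.0/(π·8.1³) = 509184/1669.6 = 304.98 MPa
τ_max = K·τ₀ = 1.1747 × 304.98 = 358.25 MPa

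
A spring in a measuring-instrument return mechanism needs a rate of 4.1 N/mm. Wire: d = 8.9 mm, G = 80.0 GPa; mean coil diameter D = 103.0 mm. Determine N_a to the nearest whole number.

N_a = Gd⁴/(8D³k) = (80.0×10³ × 8.9⁴)/(8 × 103.0³ × 4.1)
    = 5.01938e+08 / 3.58414e+07 = 14 → 14 coils

14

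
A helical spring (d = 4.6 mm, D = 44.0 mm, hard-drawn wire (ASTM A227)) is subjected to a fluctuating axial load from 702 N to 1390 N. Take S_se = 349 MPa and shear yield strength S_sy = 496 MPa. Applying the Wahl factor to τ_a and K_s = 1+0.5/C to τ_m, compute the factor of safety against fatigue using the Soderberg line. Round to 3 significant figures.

C = D/d = 44.0/4.6 = 9.5652; K_W = (4C−1)/(4C−4)+0.615/C = 1.1519; K_s = 1+0.5/C = 1.0523
F_a = (F_max−F_min)/2 = 344 N; F_m = (F_max+F_min)/2 = 1046 N
τ_a = K_W·8F_aD/(πd³) = 1.1519 × 395.98 = 456.12 MPa
τ_m = K_s·8F_mD/(πd³) = 1.0523 × 1204.1 = 1267 MPa
Soderberg: 1/n_f = τ_a/S_se + τ_m/S_sy = 456.12/349 + 1267/496 = 1.30693 + 2.55445 = 3.8614
n_f = 1/3.8614 = 0.259

0.259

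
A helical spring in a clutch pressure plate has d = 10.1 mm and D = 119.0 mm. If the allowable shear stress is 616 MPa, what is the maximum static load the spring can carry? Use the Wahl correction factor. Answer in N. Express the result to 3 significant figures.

1870 N

C = D/d = 119.0/10.1 = 11.7822
K_W = (4C−1)/(4C−4) + 0.615/C = 46.129/43.129 + 0.0522 = 1.1218
τ_max = K·8FD/(πd³) → F_max = τ_allow·πd³/(8DK)
F_max = 616·π·10.1³/(8·119.0·1.1218) = 1.9939e+06/1067.9 = 1867.1 N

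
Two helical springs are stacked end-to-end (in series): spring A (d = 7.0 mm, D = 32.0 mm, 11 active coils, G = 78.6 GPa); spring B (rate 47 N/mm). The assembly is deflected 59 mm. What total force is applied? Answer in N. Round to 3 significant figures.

1610 N

k_A = Gd⁴/(8D³N_a) = (78.6×10³)(7.0⁴)/(8·32.0³·11) = 65.446 N/mm
Series: 1/k_eq = 1/65.446 + 1/47 = 0.036556; k_eq = 27.355 N/mm
F = k_eq·δ = 27.355·59 = 1613.9 N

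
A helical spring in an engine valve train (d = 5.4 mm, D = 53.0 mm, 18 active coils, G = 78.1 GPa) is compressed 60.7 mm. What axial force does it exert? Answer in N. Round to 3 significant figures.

k = Gd⁴/(8D³N_a) = (78.1×10³)(5.4⁴)/(8·53.0³·18) = 3.0977 N/mm
F = k·δ = 3.0977 × 60.7 = 188.03 N

188 N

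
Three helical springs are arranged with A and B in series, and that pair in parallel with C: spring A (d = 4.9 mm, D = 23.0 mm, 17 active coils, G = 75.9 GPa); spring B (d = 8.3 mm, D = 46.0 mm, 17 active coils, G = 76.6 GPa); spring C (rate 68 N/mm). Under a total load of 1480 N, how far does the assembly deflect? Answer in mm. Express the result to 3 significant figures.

k_A = Gd⁴/(8D³N_a) = (75.9×10³)(4.9⁴)/(8·23.0³·17) = 26.443 N/mm
k_B = Gd⁴/(8D³N_a) = (76.6×10³)(8.3⁴)/(8·46.0³·17) = 27.462 N/mm
Springs A,B series: k_AB = 1/(1/26.443+1/27.462) = 13.471 N/mm; parallel with C: k_eq = 13.471+68 = 81.471 N/mm
δ = F/k_eq = 1480/81.471 = 18.166 mm

18.2 mm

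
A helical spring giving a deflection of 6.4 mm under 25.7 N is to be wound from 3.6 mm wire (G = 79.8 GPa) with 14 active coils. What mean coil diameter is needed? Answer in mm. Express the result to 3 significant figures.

31.0 mm

Required rate k = F/δ = 25.7/6.4 = 4.0156 N/mm
D = (Gd⁴/(8N_a·k))^(1/3) = (79.8×10³·3.6⁴/(8·14·4.0156))^(1/3)
  = (29801.7)^(1/3) = 31.0037 mm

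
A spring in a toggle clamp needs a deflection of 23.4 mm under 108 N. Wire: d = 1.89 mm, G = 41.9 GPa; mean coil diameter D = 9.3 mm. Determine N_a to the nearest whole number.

Required rate k = F/δ = 108/23.4 = 4.6154 N/mm
N_a = Gd⁴/(8D³k) = (41.9×10³ × 1.89⁴)/(8 × 9.3³ × 4.6154)
    = 534640 / 29699.3 = 18 → 18 coils

18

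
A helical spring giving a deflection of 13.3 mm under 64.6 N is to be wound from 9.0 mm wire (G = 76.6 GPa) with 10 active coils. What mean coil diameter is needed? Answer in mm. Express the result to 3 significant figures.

109 mm

Required rate k = F/δ = 64.6/13.3 = 4.8571 N/mm
D = (Gd⁴/(8N_a·k))^(1/3) = (76.6×10³·9.0⁴/(8·10·4.8571))^(1/3)
  = (1.29339e+06)^(1/3) = 108.9539 mm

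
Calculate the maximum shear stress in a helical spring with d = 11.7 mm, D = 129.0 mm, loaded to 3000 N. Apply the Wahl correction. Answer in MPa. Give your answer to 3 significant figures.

Spring index C = D/d = 129.0/11.7 = 11.0256
K_W = (4C−1)/(4C−4) + 0.615/C = 43.103/40.103 + 0.0558 = 1.1306
τ₀ = 8FD/(πd³) = 8·3000·129.0/(π·11.7³) = 3.096e+06/5031.6 = 615.31 MPa
τ_max = K·τ₀ = 1.1306 × 615.31 = 695.66 MPa

696 MPa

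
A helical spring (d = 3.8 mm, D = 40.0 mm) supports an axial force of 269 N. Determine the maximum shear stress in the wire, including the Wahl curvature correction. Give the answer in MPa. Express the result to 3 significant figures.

568 MPa

Spring index C = D/d = 40.0/3.8 = 10.5263
K_W = (4C−1)/(4C−4) + 0.615/C = 41.105/38.105 + 0.0584 = 1.1372
τ₀ = 8FD/(πd³) = 8·269·40.0/(π·3.8³) = 86080/172.39 = 499.35 MPa
τ_max = K·τ₀ = 1.1372 × 499.35 = 567.83 MPa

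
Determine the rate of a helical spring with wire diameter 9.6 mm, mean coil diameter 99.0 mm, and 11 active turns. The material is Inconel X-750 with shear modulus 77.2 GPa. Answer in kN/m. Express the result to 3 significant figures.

7.68 kN/m

k = Gd⁴/(8D³N_a) = (77.2×10³ × 9.6⁴) / (8 × 99.0³ × 11)
  = 6.55696e+08 / 8.53863e+07 = 7.6792 N/mm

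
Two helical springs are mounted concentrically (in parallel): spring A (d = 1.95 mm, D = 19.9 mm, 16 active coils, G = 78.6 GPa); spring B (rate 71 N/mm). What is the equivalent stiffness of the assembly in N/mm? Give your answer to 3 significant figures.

k_A = Gd⁴/(8D³N_a) = (78.6×10³)(1.95⁴)/(8·19.9³·16) = 1.1267 N/mm
Parallel: k_eq = 1.1267 + 71 = 72.127 N/mm

72.1 N/mm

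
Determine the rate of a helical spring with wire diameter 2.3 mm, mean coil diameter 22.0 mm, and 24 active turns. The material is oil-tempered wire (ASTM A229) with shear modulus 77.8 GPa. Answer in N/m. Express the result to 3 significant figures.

1060 N/m

k = Gd⁴/(8D³N_a) = (77.8×10³ × 2.3⁴) / (8 × 22.0³ × 24)
  = 2.17716e+06 / 2.04442e+06 = 1.0649 N/mm = 1064.9 N/m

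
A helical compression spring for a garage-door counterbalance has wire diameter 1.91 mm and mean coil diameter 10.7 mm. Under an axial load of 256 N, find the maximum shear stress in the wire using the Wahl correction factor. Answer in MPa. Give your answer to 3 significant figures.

Spring index C = D/d = 10.7/1.91 = 5.6021
K_W = (4C−1)/(4C−4) + 0.615/C = 21.408/18.408 + 0.1098 = 1.2727
τ₀ = 8FD/(πd³) = 8·256·10.7/(π·1.91³) = 21913.6/21.89 = 1001.1 MPa
τ_max = K·τ₀ = 1.2727 × 1001.1 = 1274.1 MPa

1270 MPa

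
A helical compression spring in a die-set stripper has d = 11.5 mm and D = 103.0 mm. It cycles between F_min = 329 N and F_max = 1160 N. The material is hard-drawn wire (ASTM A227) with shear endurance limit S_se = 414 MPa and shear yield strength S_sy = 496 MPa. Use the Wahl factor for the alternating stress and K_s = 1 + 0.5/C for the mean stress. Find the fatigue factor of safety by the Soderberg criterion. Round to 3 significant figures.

C = D/d = 103.0/11.5 = 8.9565; K_W = (4C−1)/(4C−4)+0.615/C = 1.1629; K_s = 1+0.5/C = 1.0558
F_a = (F_max−F_min)/2 = 415.5 N; F_m = (F_max+F_min)/2 = 744.5 N
τ_a = K_W·8F_aD/(πd³) = 1.1629 × 71.656 = 83.331 MPa
τ_m = K_s·8F_mD/(πd³) = 1.0558 × 128.4 = 135.56 MPa
Soderberg: 1/n_f = τ_a/S_se + τ_m/S_sy = 83.331/414 + 135.56/496 = 0.20128 + 0.27331 = 0.4746
n_f = 1/0.4746 = 2.107

2.11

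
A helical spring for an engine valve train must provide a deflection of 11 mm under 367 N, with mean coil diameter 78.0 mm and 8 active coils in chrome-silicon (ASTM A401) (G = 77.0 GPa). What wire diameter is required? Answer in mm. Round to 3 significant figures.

Required rate k = F/δ = 367/11 = 33.364 N/mm
d = (8D³N_a·k / G)^(1/4) = (8·78.0³·8·33.364 / (77.0×10³))^0.25
  = (13160)^0.25 = 10.7105 mm

10.7 mm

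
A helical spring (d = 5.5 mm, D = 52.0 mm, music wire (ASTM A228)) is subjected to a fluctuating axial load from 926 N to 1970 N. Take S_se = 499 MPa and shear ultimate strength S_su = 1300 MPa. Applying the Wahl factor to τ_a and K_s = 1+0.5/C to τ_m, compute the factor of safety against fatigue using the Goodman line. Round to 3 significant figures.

C = D/d = 52.0/5.5 = 9.4545; K_W = (4C−1)/(4C−4)+0.615/C = 1.1538; K_s = 1+0.5/C = 1.0529
F_a = (F_max−F_min)/2 = 522 N; F_m = (F_max+F_min)/2 = 1448 N
τ_a = K_W·8F_aD/(πd³) = 1.1538 × 415.46 = 479.34 MPa
τ_m = K_s·8F_mD/(πd³) = 1.0529 × 1152.5 = 1213.4 MPa
Goodman: 1/n_f = τ_a/S_se + τ_m/S_su = 479.34/499 + 1213.4/1300 = 0.96059 + 0.93339 = 1.894
n_f = 1/1.894 = 0.528

0.528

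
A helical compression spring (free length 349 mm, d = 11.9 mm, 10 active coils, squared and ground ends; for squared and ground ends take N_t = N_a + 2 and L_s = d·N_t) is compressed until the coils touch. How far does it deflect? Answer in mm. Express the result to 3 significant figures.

206 mm

N_t = 12; L_s = 11.9·12 = 142.8 mm
δ_solid = L₀ − L_s = 349 − 142.8 = 206.2 mm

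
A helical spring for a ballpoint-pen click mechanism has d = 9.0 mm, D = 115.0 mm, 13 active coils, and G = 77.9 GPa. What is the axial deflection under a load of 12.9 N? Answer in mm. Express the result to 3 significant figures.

3.99 mm

k = Gd⁴/(8D³N_a) = (77.9×10³)(9.0⁴)/(8·115.0³·13) = 3.2313 N/mm
δ = F/k = 12.9 / 3.2313 = 3.9922 mm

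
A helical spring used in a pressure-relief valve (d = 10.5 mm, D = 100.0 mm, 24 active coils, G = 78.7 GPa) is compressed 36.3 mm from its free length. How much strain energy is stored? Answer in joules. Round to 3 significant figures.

3.28 J

k = Gd⁴/(8D³N_a) = (78.7×10³)(10.5⁴)/(8·100.0³·24) = 4.9823 N/mm
U = ½kδ² = 0.5 × 4.9823 × 36.3² = 3282.6 N·mm = 3.2826 J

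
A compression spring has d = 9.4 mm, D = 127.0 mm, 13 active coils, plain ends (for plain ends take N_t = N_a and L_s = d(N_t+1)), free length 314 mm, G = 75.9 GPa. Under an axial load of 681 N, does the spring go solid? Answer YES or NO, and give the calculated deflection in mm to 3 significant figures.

k = Gd⁴/(8D³N_a) = (75.9×10³)(9.4⁴)/(8·127.0³·13) = 2.7817 N/mm
N_t = 13; L_s = 9.4·14 = 131.6 mm; δ_solid = L₀ − L_s = 314 − 131.6 = 182.4 mm
δ = F/k = 681/2.7817 = 244.82 mm
δ ≥ δ_solid → spring goes solid

YES, δ = 245 mm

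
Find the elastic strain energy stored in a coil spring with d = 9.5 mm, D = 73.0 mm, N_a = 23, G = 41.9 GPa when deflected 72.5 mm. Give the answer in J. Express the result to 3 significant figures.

12.5 J

k = Gd⁴/(8D³N_a) = (41.9×10³)(9.5⁴)/(8·73.0³·23) = 4.7678 N/mm
U = ½kδ² = 0.5 × 4.7678 × 72.5² = 12530 N·mm = 12.53 J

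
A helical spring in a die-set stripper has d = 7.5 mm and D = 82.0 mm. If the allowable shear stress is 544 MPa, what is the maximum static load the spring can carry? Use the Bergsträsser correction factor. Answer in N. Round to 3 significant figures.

979 N

C = D/d = 82.0/7.5 = 10.9333
K_B = (4C+2)/(4C−3) = 45.733/40.733 = 1.1227
τ_max = K·8FD/(πd³) → F_max = τ_allow·πd³/(8DK)
F_max = 544·π·7.5³/(8·82.0·1.1227) = 7.21e+05/736.52 = 978.92 N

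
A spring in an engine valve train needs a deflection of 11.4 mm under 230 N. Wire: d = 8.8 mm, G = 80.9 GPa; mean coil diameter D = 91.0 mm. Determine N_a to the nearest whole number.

Required rate k = F/δ = 230/11.4 = 20.175 N/mm
N_a = Gd⁴/(8D³k) = (80.9×10³ × 8.8⁴)/(8 × 91.0³ × 20.175)
    = 4.85154e+08 / 1.21629e+08 = 3.989 → 4 coils

4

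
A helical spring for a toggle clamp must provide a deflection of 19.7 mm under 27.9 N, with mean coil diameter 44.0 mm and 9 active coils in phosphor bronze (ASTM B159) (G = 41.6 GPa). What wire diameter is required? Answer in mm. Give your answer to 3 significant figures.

3.80 mm

Required rate k = F/δ = 27.9/19.7 = 1.4162 N/mm
d = (8D³N_a·k / G)^(1/4) = (8·44.0³·9·1.4162 / (41.6×10³))^0.25
  = (208.8)^0.25 = 3.8013 mm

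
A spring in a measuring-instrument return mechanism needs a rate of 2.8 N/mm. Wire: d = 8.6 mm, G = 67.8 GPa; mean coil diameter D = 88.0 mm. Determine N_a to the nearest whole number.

N_a = Gd⁴/(8D³k) = (67.8×10³ × 8.6⁴)/(8 × 88.0³ × 2.8)
    = 3.70872e+08 / 1.5265e+07 = 24.3 → 24 coils

24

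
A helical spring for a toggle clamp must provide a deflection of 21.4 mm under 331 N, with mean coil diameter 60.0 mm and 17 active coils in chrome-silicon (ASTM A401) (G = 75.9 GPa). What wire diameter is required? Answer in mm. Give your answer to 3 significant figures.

8.80 mm

Required rate k = F/δ = 331/21.4 = 15.467 N/mm
d = (8D³N_a·k / G)^(1/4) = (8·60.0³·17·15.467 / (75.9×10³))^0.25
  = (5986.4)^0.25 = 8.7961 mm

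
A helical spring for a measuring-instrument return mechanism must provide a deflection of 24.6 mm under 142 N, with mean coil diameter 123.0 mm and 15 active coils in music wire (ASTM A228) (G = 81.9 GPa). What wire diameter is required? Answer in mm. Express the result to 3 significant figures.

11.2 mm

Required rate k = F/δ = 142/24.6 = 5.7724 N/mm
d = (8D³N_a·k / G)^(1/4) = (8·123.0³·15·5.7724 / (81.9×10³))^0.25
  = (15739)^0.25 = 11.2006 mm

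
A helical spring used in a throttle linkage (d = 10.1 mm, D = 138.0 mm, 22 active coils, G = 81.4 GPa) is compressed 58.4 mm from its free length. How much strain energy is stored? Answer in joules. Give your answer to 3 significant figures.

k = Gd⁴/(8D³N_a) = (81.4×10³)(10.1⁴)/(8·138.0³·22) = 1.8313 N/mm
U = ½kδ² = 0.5 × 1.8313 × 58.4² = 3122.9 N·mm = 3.1229 J

3.12 J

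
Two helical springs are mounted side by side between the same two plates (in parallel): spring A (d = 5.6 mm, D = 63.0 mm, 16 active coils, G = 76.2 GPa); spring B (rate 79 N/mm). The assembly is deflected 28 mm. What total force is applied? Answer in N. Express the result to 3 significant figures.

k_A = Gd⁴/(8D³N_a) = (76.2×10³)(5.6⁴)/(8·63.0³·16) = 2.3414 N/mm
Parallel: k_eq = 2.3414 + 79 = 81.341 N/mm
F = k_eq·δ = 81.341·28 = 2277.6 N

2280 N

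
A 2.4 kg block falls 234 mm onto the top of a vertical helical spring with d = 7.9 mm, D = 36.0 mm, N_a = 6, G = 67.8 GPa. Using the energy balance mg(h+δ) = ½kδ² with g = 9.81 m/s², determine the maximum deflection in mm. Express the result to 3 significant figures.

k = Gd⁴/(8D³N_a) = (67.8×10³)(7.9⁴)/(8·36.0³·6) = 117.92 N/mm
W = mg = 2.4 × 9.81 = 23.544 N
½kδ² − Wδ − Wh = 0 → δ = (W + √(W² + 2kWh))/k
δ = (23.544 + √(554.32 + 1.29932e+06))/117.92 = (23.544 + 1140.1)/117.92 = 9.8682 mm

9.87 mm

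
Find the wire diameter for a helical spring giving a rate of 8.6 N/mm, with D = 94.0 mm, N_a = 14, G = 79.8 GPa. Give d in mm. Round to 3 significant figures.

10.0 mm

d = (8D³N_a·k / G)^(1/4) = (8·94.0³·14·8.6 / (79.8×10³))^0.25
  = (10025)^0.25 = 10.0063 mm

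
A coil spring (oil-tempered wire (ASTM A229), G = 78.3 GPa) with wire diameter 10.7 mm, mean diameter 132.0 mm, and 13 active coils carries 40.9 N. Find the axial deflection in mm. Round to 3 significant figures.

k = Gd⁴/(8D³N_a) = (78.3×10³)(10.7⁴)/(8·132.0³·13) = 4.2908 N/mm
δ = F/k = 40.9 / 4.2908 = 9.5319 mm

9.53 mm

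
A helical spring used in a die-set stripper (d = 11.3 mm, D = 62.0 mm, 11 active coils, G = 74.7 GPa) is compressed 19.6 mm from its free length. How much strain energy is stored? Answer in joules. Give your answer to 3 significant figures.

k = Gd⁴/(8D³N_a) = (74.7×10³)(11.3⁴)/(8·62.0³·11) = 58.073 N/mm
U = ½kδ² = 0.5 × 58.073 × 19.6² = 11155 N·mm = 11.155 J

11.2 J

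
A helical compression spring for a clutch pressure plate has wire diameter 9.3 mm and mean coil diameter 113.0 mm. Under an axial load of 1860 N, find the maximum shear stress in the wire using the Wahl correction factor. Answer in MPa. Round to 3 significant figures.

Spring index C = D/d = 113.0/9.3 = 12.1505
K_W = (4C−1)/(4C−4) + 0.615/C = 47.602/44.602 + 0.0506 = 1.1179
τ₀ = 8FD/(πd³) = 8·1860·113.0/(π·9.3³) = 1.68144e+06/2527 = 665.4 MPa
τ_max = K·τ₀ = 1.1179 × 665.4 = 743.83 MPa

744 MPa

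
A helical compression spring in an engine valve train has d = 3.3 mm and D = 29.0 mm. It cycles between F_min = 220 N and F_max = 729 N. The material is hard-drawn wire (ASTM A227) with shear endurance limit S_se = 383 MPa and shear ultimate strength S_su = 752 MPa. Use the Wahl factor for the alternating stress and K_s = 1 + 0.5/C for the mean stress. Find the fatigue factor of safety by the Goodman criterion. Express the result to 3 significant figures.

0.338

C = D/d = 29.0/3.3 = 8.7879; K_W = (4C−1)/(4C−4)+0.615/C = 1.1663; K_s = 1+0.5/C = 1.0569
F_a = (F_max−F_min)/2 = 254.5 N; F_m = (F_max+F_min)/2 = 474.5 N
τ_a = K_W·8F_aD/(πd³) = 1.1663 × 522.98 = 609.94 MPa
τ_m = K_s·8F_mD/(πd³) = 1.0569 × 975.06 = 1030.5 MPa
Goodman: 1/n_f = τ_a/S_se + τ_m/S_su = 609.94/383 + 1030.5/752 = 1.59254 + 1.37040 = 2.9629
n_f = 1/2.9629 = 0.3375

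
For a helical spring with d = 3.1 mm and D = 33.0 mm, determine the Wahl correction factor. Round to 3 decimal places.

C = D/d = 33.0/3.1 = 10.6452
K_W = (4C−1)/(4C−4) + 0.615/C = 41.581/38.581 + 0.0578 = 1.1355

1.136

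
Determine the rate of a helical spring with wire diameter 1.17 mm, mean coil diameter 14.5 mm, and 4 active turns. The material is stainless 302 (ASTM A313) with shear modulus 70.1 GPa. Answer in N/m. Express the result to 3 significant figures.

k = Gd⁴/(8D³N_a) = (70.1×10³ × 1.17⁴) / (8 × 14.5³ × 4)
  = 131359 / 97556 = 1.3465 N/mm = 1346.5 N/m

1350 N/m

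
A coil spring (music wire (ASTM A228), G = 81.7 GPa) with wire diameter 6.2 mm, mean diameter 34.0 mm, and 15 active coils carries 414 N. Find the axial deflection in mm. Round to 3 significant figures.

16.2 mm

k = Gd⁴/(8D³N_a) = (81.7×10³)(6.2⁴)/(8·34.0³·15) = 25.596 N/mm
δ = F/k = 414 / 25.596 = 16.174 mm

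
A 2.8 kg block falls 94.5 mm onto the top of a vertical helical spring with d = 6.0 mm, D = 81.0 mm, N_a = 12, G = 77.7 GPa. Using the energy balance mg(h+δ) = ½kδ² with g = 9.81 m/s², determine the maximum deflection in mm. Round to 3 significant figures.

k = Gd⁴/(8D³N_a) = (77.7×10³)(6.0⁴)/(8·81.0³·12) = 1.9738 N/mm
W = mg = 2.8 × 9.81 = 27.468 N
½kδ² − Wδ − Wh = 0 → δ = (W + √(W² + 2kWh))/k
δ = (27.468 + √(754.49 + 10246.8))/1.9738 = (27.468 + 104.89)/1.9738 = 67.056 mm

67.1 mm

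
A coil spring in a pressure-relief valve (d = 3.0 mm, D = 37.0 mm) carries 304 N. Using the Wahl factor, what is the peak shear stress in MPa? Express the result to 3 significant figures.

1180 MPa

Spring index C = D/d = 37.0/3.0 = 12.3333
K_W = (4C−1)/(4C−4) + 0.615/C = 48.333/45.333 + 0.0499 = 1.1160
τ₀ = 8FD/(πd³) = 8·304·37.0/(π·3.0³) = 89984/84.823 = 1060.8 MPa
τ_max = K·τ₀ = 1.1160 × 1060.8 = 1183.9 MPa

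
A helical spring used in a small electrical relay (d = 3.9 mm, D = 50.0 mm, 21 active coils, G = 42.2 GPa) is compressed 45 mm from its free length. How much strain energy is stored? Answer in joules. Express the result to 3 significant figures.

0.471 J

k = Gd⁴/(8D³N_a) = (42.2×10³)(3.9⁴)/(8·50.0³·21) = 0.46489 N/mm
U = ½kδ² = 0.5 × 0.46489 × 45² = 470.7 N·mm = 0.4707 J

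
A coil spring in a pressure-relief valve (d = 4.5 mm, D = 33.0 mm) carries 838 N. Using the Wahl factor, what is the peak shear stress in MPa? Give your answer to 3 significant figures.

Spring index C = D/d = 33.0/4.5 = 7.3333
K_W = (4C−1)/(4C−4) + 0.615/C = 28.333/25.333 + 0.0839 = 1.2023
τ₀ = 8FD/(πd³) = 8·838·33.0/(π·4.5³) = 221232/286.28 = 772.79 MPa
τ_max = K·τ₀ = 1.2023 × 772.79 = 929.11 MPa

929 MPa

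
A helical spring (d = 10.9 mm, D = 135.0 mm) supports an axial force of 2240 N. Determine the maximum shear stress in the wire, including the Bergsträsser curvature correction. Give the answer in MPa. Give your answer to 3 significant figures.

659 MPa

Spring index C = D/d = 135.0/10.9 = 12.3853
K_B = (4C+2)/(4C−3) = 51.541/46.541 = 1.1074
τ₀ = 8FD/(πd³) = 8·2240·135.0/(π·10.9³) = 2.4192e+06/4068.5 = 594.62 MPa
τ_max = K·τ₀ = 1.1074 × 594.62 = 658.51 MPa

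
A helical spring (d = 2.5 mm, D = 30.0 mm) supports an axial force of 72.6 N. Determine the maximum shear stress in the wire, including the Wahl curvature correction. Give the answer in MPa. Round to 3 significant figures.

Spring index C = D/d = 30.0/2.5 = 12.0000
K_W = (4C−1)/(4C−4) + 0.615/C = 47.000/44.000 + 0.0512 = 1.1194
τ₀ = 8FD/(πd³) = 8·72.6·30.0/(π·2.5³) = 17424/49.087 = 354.96 MPa
τ_max = K·τ₀ = 1.1194 × 354.96 = 397.35 MPa

397 MPa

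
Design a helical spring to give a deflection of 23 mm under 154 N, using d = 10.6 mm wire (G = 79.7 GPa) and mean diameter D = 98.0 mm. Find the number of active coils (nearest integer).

Required rate k = F/δ = 154/23 = 6.6957 N/mm
N_a = Gd⁴/(8D³k) = (79.7×10³ × 10.6⁴)/(8 × 98.0³ × 6.6957)
    = 1.00619e+09 / 5.04152e+07 = 19.96 → 20 coils

20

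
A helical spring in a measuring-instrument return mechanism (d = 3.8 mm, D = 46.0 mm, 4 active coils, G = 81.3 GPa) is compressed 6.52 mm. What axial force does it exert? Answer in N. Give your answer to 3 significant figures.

k = Gd⁴/(8D³N_a) = (81.3×10³)(3.8⁴)/(8·46.0³·4) = 5.4425 N/mm
F = k·δ = 5.4425 × 6.52 = 35.485 N

35.5 N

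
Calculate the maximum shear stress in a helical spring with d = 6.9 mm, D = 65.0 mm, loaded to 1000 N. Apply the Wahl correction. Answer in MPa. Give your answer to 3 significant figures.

Spring index C = D/d = 65.0/6.9 = 9.4203
K_W = (4C−1)/(4C−4) + 0.615/C = 36.681/33.681 + 0.0653 = 1.1544
τ₀ = 8FD/(πd³) = 8·1000·65.0/(π·6.9³) = 520000/1032 = 503.86 MPa
τ_max = K·τ₀ = 1.1544 × 503.86 = 581.63 MPa

582 MPa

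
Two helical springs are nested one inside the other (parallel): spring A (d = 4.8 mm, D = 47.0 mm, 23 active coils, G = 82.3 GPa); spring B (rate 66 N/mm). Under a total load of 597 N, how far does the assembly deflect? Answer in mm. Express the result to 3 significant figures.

8.74 mm

k_A = Gd⁴/(8D³N_a) = (82.3×10³)(4.8⁴)/(8·47.0³·23) = 2.2869 N/mm
Parallel: k_eq = 2.2869 + 66 = 68.287 N/mm
δ = F/k_eq = 597/68.287 = 8.7425 mm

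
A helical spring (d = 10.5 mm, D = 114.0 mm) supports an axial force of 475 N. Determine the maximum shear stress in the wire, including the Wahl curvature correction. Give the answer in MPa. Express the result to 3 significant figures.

Spring index C = D/d = 114.0/10.5 = 10.8571
K_W = (4C−1)/(4C−4) + 0.615/C = 42.429/39.429 + 0.0566 = 1.1327
τ₀ = 8FD/(πd³) = 8·475·114.0/(π·10.5³) = 433200/3636.8 = 119.12 MPa
τ_max = K·τ₀ = 1.1327 × 119.12 = 134.93 MPa

135 MPa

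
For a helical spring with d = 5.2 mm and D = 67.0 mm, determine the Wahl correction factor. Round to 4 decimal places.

1.1108

C = D/d = 67.0/5.2 = 12.8846
K_W = (4C−1)/(4C−4) + 0.615/C = 50.538/47.538 + 0.0477 = 1.1108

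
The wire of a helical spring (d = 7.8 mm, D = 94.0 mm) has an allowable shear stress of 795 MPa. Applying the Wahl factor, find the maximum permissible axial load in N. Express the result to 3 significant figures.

1410 N

C = D/d = 94.0/7.8 = 12.0513
K_W = (4C−1)/(4C−4) + 0.615/C = 47.205/44.205 + 0.0510 = 1.1189
τ_max = K·8FD/(πd³) → F_max = τ_allow·πd³/(8DK)
F_max = 795·π·7.8³/(8·94.0·1.1189) = 1.1852e+06/841.41 = 1408.6 N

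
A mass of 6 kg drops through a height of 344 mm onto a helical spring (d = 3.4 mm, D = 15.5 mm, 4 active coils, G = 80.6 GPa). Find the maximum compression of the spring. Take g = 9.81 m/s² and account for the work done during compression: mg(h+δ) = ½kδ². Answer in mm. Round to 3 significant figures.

k = Gd⁴/(8D³N_a) = (80.6×10³)(3.4⁴)/(8·15.5³·4) = 90.387 N/mm
W = mg = 6 × 9.81 = 58.86 N
½kδ² − Wδ − Wh = 0 → δ = (W + √(W² + 2kWh))/k
δ = (58.86 + √(3464.5 + 3.66028e+06))/90.387 = (58.86 + 1914.1)/90.387 = 21.828 mm

21.8 mm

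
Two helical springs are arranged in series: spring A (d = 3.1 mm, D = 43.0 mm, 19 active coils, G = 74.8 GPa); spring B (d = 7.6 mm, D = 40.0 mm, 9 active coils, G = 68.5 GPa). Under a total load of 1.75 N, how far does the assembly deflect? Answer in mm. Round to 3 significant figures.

k_A = Gd⁴/(8D³N_a) = (74.8×10³)(3.1⁴)/(8·43.0³·19) = 0.57161 N/mm
k_B = Gd⁴/(8D³N_a) = (68.5×10³)(7.6⁴)/(8·40.0³·9) = 49.594 N/mm
Series: 1/k_eq = 1/0.57161 + 1/49.594 = 1.7696; k_eq = 0.5651 N/mm
δ = F/k_eq = 1.75/0.5651 = 3.0968 mm

3.10 mm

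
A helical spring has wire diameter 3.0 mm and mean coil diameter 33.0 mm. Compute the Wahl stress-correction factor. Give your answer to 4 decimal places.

C = D/d = 33.0/3.0 = 11.0000
K_W = (4C−1)/(4C−4) + 0.615/C = 43.000/40.000 + 0.0559 = 1.1309

1.1309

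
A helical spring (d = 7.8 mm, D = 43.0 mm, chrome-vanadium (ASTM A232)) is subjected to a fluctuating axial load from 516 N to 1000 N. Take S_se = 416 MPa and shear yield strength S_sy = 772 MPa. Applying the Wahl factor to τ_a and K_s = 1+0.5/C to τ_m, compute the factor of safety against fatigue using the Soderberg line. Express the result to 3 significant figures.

C = D/d = 43.0/7.8 = 5.5128; K_W = (4C−1)/(4C−4)+0.615/C = 1.2778; K_s = 1+0.5/C = 1.0907
F_a = (F_max−F_min)/2 = 242 N; F_m = (F_max+F_min)/2 = 758 N
τ_a = K_W·8F_aD/(πd³) = 1.2778 × 55.839 = 71.349 MPa
τ_m = K_s·8F_mD/(πd³) = 1.0907 × 174.9 = 190.76 MPa
Soderberg: 1/n_f = τ_a/S_se + τ_m/S_sy = 71.349/416 + 190.76/772 = 0.17151 + 0.24710 = 0.41862
n_f = 1/0.41862 = 2.389

2.39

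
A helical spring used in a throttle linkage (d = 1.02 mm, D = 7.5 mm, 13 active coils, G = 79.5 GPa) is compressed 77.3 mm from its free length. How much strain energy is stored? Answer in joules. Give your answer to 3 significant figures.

5.86 J

k = Gd⁴/(8D³N_a) = (79.5×10³)(1.02⁴)/(8·7.5³·13) = 1.9613 N/mm
U = ½kδ² = 0.5 × 1.9613 × 77.3² = 5859.8 N·mm = 5.8598 J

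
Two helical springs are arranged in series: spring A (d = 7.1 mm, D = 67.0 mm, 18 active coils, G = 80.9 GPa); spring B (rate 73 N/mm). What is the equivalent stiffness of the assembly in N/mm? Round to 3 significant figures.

k_A = Gd⁴/(8D³N_a) = (80.9×10³)(7.1⁴)/(8·67.0³·18) = 4.7467 N/mm
Series: 1/k_eq = 1/4.7467 + 1/73 = 0.22437; k_eq = 4.4569 N/mm

4.46 N/mm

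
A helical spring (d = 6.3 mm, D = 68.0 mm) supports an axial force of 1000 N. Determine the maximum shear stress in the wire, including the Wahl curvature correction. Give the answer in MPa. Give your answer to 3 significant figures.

Spring index C = D/d = 68.0/6.3 = 10.7937
K_W = (4C−1)/(4C−4) + 0.615/C = 42.175/39.175 + 0.0570 = 1.1336
τ₀ = 8FD/(πd³) = 8·1000·68.0/(π·6.3³) = 544000/785.55 = 692.51 MPa
τ_max = K·τ₀ = 1.1336 × 692.51 = 785 MPa

785 MPa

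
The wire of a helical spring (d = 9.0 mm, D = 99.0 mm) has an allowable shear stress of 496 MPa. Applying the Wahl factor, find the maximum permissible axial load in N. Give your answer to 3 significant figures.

C = D/d = 99.0/9.0 = 11.0000
K_W = (4C−1)/(4C−4) + 0.615/C = 43.000/40.000 + 0.0559 = 1.1309
τ_max = K·8FD/(πd³) → F_max = τ_allow·πd³/(8DK)
F_max = 496·π·9.0³/(8·99.0·1.1309) = 1.1359e+06/895.68 = 1268.3 N

1270 N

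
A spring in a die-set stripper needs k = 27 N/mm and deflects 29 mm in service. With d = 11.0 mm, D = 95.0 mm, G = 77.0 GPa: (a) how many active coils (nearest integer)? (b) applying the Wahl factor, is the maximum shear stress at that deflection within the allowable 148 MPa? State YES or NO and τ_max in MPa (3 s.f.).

N_a = Gd⁴/(8D³k) = (77.0×10³)(11.0⁴)/(8·95.0³·27) = 6.087 → N_a = 6
Actual rate k = Gd⁴/(8D³·6) = 27.394 N/mm
Working load F = kδ = 27.394·29 = 794.41 N
C = 95.0/11.0 = 8.6364; K_W = (4C−1)/(4C−4)+0.615/C = 1.1694
τ_max = K_W·8FD/(πd³) = 1.1694·144.39 = 168.85 MPa
τ_max > 148 MPa → exceeds allowable

(a) 6 coils; (b) NO, τ_max = 169 MPa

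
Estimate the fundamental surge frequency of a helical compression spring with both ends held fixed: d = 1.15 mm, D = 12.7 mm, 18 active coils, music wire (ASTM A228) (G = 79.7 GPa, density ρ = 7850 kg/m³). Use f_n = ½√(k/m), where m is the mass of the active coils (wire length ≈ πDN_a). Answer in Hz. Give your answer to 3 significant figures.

142 Hz

k = Gd⁴/(8D³N_a) = (79.7×10³)(1.15⁴)/(8·12.7³·18) = 0.47258 N/mm = 472.58 N/m
Wire length L = πDN_a = π·12.7·18 = 718.17 mm
m = ρ·(πd²/4)·L = 7850 × 1.0387×10⁻⁶ m² × 0.71817 m = 0.0058557 kg
f_n = ½√(k/m) = 0.5·√(472.58/0.0058557) = 0.5·√(80704) = 142.04 Hz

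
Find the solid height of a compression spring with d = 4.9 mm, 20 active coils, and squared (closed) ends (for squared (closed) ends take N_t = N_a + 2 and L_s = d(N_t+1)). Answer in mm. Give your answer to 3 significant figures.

113 mm

squared (closed) ends: N_t = N_a + 2 = 20 + 2 = 22
L_s = d·(N_t+1) = 4.9 × 23 = 112.7 mm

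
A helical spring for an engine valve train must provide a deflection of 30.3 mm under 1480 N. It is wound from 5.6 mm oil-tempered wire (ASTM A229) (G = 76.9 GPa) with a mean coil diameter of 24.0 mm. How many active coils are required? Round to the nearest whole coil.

Required rate k = F/δ = 1480/30.3 = 48.845 N/mm
N_a = Gd⁴/(8D³k) = (76.9×10³ × 5.6⁴)/(8 × 24.0³ × 48.845)
    = 7.56273e+07 / 5.40185e+06 = 14 → 14 coils

14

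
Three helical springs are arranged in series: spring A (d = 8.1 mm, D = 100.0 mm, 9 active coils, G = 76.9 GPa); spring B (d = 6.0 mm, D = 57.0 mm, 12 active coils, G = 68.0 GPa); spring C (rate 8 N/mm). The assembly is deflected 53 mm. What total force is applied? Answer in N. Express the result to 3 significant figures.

k_A = Gd⁴/(8D³N_a) = (76.9×10³)(8.1⁴)/(8·100.0³·9) = 4.5976 N/mm
k_B = Gd⁴/(8D³N_a) = (68.0×10³)(6.0⁴)/(8·57.0³·12) = 4.957 N/mm
Series: 1/k_eq = 1/4.5976 + 1/4.957 + 1/8 = 0.54424; k_eq = 1.8374 N/mm
F = k_eq·δ = 1.8374·53 = 97.384 N

97.4 N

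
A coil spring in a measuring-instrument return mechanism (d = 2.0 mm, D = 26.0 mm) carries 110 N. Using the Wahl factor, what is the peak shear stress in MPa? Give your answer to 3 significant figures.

1010 MPa

Spring index C = D/d = 26.0/2.0 = 13.0000
K_W = (4C−1)/(4C−4) + 0.615/C = 51.000/48.000 + 0.0473 = 1.1098
τ₀ = 8FD/(πd³) = 8·110·26.0/(π·2.0³) = 22880/25.133 = 910.37 MPa
τ_max = K·τ₀ = 1.1098 × 910.37 = 1010.3 MPa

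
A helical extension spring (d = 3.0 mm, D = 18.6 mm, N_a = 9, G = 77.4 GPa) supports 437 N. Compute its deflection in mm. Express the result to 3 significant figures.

32.3 mm

k = Gd⁴/(8D³N_a) = (77.4×10³)(3.0⁴)/(8·18.6³·9) = 13.532 N/mm
δ = F/k = 437 / 13.532 = 32.294 mm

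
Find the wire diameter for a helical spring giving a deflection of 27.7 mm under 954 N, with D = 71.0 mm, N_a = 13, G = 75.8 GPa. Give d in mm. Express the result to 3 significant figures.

Required rate k = F/δ = 954/27.7 = 34.44 N/mm
d = (8D³N_a·k / G)^(1/4) = (8·71.0³·13·34.44 / (75.8×10³))^0.25
  = (16912)^0.25 = 11.4039 mm

11.4 mm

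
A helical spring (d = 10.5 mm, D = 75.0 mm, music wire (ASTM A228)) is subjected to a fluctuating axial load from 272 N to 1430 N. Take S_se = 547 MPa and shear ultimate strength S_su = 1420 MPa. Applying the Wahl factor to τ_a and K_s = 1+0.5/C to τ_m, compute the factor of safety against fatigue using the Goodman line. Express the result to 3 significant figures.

C = D/d = 75.0/10.5 = 7.1429; K_W = (4C−1)/(4C−4)+0.615/C = 1.2082; K_s = 1+0.5/C = 1.0700
F_a = (F_max−F_min)/2 = 579 N; F_m = (F_max+F_min)/2 = 851 N
τ_a = K_W·8F_aD/(πd³) = 1.2082 × 95.524 = 115.41 MPa
τ_m = K_s·8F_mD/(πd³) = 1.0700 × 140.4 = 150.23 MPa
Goodman: 1/n_f = τ_a/S_se + τ_m/S_su = 115.41/547 + 150.23/1420 = 0.21099 + 0.10579 = 0.31678
n_f = 1/0.31678 = 3.157

3.16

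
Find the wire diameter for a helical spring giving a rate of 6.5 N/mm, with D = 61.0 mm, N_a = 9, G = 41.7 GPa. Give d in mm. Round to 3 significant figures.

d = (8D³N_a·k / G)^(1/4) = (8·61.0³·9·6.5 / (41.7×10³))^0.25
  = (2547.4)^0.25 = 7.1044 mm

7.10 mm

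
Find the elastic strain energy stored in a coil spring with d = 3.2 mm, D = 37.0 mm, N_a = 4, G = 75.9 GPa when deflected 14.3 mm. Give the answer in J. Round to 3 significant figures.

0.502 J

k = Gd⁴/(8D³N_a) = (75.9×10³)(3.2⁴)/(8·37.0³·4) = 4.9101 N/mm
U = ½kδ² = 0.5 × 4.9101 × 14.3² = 502.03 N·mm = 0.50203 J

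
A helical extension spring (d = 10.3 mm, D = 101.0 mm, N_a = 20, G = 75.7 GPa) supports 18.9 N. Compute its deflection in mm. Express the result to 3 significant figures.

k = Gd⁴/(8D³N_a) = (75.7×10³)(10.3⁴)/(8·101.0³·20) = 5.1685 N/mm
δ = F/k = 18.9 / 5.1685 = 3.6568 mm

3.66 mm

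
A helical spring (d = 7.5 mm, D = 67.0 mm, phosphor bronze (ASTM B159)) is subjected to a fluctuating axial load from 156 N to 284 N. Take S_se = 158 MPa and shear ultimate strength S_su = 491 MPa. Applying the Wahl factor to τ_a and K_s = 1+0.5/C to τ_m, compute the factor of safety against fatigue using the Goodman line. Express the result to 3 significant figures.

2.62

C = D/d = 67.0/7.5 = 8.9333; K_W = (4C−1)/(4C−4)+0.615/C = 1.1634; K_s = 1+0.5/C = 1.0560
F_a = (F_max−F_min)/2 = 64 N; F_m = (F_max+F_min)/2 = 220 N
τ_a = K_W·8F_aD/(πd³) = 1.1634 × 25.883 = 30.112 MPa
τ_m = K_s·8F_mD/(πd³) = 1.0560 × 88.972 = 93.952 MPa
Goodman: 1/n_f = τ_a/S_se + τ_m/S_su = 30.112/158 + 93.952/491 = 0.19058 + 0.19135 = 0.38193
n_f = 1/0.38193 = 2.618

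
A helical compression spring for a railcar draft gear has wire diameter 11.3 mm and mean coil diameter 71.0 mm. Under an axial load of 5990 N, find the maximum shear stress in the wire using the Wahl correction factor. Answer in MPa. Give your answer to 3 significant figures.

Spring index C = D/d = 71.0/11.3 = 6.2832
K_W = (4C−1)/(4C−4) + 0.615/C = 24.133/21.133 + 0.0979 = 1.2398
τ₀ = 8FD/(πd³) = 8·5990·71.0/(π·11.3³) = 3.40232e+06/4533 = 750.57 MPa
τ_max = K·τ₀ = 1.2398 × 750.57 = 930.58 MPa

931 MPa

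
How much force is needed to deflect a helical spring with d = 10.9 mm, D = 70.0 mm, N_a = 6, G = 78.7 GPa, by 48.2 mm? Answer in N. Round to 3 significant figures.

k = Gd⁴/(8D³N_a) = (78.7×10³)(10.9⁴)/(8·70.0³·6) = 67.475 N/mm
F = k·δ = 67.475 × 48.2 = 3252.3 N

3250 N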